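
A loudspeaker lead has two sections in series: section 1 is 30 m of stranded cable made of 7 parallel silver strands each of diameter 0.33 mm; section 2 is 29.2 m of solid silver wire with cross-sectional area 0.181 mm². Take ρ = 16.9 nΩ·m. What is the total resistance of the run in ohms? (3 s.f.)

3.57 Ω

ρ = 16.9 nΩ·m = 1.69×10^-8 Ω·m
Section 1: A_strand = π(1.6500e-04)² = 8.553e-08 m²; R₁ = ρL/(N·A_s) = (1.69×10^-8)(30)/(7×8.553e-08) = 0.8468 Ω
Section 2: A = 0.181 mm² = 1.810e-07 m²
R₂ = (1.69×10^-8)(29.2)/(1.810e-07) = 2.726 Ω
R = R₁ + R₂ = 3.57 Ω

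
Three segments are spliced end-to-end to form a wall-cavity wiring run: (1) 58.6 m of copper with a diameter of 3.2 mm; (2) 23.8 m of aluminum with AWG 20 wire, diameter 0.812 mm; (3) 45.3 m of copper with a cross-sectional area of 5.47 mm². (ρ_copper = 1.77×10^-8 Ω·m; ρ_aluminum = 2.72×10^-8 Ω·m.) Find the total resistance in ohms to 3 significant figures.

Seg 1: A = π(d/2)² = π(1.6000e-03 m)² = 8.042e-06 m²
R_1 = (1.77×10^-8)(58.6)/(8.042e-06) = 0.129 Ω
Seg 2: A = π(0.812/2 mm)² = π(4.0600e-04 m)² = 5.178e-07 m²
R_2 = (2.72×10^-8)(23.8)/(5.178e-07) = 1.25 Ω
Seg 3: A = 5.47 mm² = 5.470e-06 m²
R_3 = (1.77×10^-8)(45.3)/(5.470e-06) = 0.1466 Ω
R_total = R_1 + R_2 + R_3 = 1.53 Ω

1.53 Ω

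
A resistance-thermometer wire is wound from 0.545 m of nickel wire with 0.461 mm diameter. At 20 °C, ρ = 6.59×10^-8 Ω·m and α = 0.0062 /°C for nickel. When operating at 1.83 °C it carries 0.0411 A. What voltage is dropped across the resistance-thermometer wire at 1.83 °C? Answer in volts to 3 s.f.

A = π(d/2)² = π(2.3050e-04 m)² = 1.669e-07 m²
R₍20₎ = ρL/A = (6.59×10^-8)(0.545)/(1.669e-07) = 0.2152 Ω
R₍1.83₎ = R₍20₎(1 + αΔT) = 0.2152 × (1 + 0.0062×-18.2) = 0.1909 Ω
V = IR = 0.0411 × 0.1909 = 0.00785 V

0.00785 V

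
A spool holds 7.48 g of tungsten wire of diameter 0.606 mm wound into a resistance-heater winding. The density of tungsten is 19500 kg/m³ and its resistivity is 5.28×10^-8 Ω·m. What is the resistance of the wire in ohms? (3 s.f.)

0.243 Ω

A = π(d/2)² = π(3.0300e-04 m)² = 2.8843e-07 m²
L = m/(density·A) = 0.00748/(19500×2.8843e-07) = 1.33 m
R = ρL/A = (5.28×10^-8)(1.33)/(2.8843e-07) = 0.243 Ω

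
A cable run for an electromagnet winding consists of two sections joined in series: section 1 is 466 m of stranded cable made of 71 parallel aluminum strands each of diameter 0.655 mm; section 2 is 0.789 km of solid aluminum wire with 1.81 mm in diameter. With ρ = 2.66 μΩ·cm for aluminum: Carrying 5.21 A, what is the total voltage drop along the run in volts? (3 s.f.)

45.2 V

ρ = 2.66 μΩ·cm = 2.66×10^-8 Ω·m
Section 1: A_strand = π(3.2750e-04)² = 3.370e-07 m²; R₁ = ρL/(N·A_s) = (2.66×10^-8)(466)/(71×3.370e-07) = 0.5181 Ω
Section 2: A = π(d/2)² = π(9.0500e-04 m)² = 2.573e-06 m²
R₂ = (2.66×10^-8)(789)/(2.573e-06) = 8.157 Ω
R = R₁ + R₂ = 8.675 Ω
V = IR = 5.21 × 8.675 = 45.2 V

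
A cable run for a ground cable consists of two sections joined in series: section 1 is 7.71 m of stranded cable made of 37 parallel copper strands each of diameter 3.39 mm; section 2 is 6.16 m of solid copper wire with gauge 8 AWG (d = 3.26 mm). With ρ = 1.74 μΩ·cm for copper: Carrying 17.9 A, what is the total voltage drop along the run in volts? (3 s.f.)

0.237 V

ρ = 1.74 μΩ·cm = 1.74×10^-8 Ω·m
Section 1: A_strand = π(1.6950e-03)² = 9.026e-06 m²; R₁ = ρL/(N·A_s) = (1.74×10^-8)(7.71)/(37×9.026e-06) = 4.017×10^-4 Ω
Section 2: A = π(3.26/2 mm)² = π(1.6300e-03 m)² = 8.347e-06 m²
R₂ = (1.74×10^-8)(6.16)/(8.347e-06) = 0.01284 Ω
R = R₁ + R₂ = 0.01324 Ω
V = IR = 17.9 × 0.01324 = 0.237 V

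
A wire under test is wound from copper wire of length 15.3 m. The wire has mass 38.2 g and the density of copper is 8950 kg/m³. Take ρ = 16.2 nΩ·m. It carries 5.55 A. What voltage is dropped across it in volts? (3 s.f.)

ρ = 16.2 nΩ·m = 1.62×10^-8 Ω·m
A = m/(density·L) = 0.0382/(8950×15.3) = 2.7896e-07 m²
R = ρL/A = (1.62×10^-8)(15.3)/(2.7896e-07) = 0.8885 Ω
V = IR = 5.55 × 0.8885 = 4.93 V

4.93 V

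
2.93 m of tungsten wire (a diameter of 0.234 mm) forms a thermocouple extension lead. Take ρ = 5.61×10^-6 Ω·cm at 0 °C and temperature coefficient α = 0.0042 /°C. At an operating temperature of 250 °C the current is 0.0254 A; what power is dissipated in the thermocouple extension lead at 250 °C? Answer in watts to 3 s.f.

ρ = 5.61×10^-6 Ω·cm = 5.61×10^-8 Ω·m
A = π(d/2)² = π(1.1700e-04 m)² = 4.301e-08 m²
R₍0₎ = ρL/A = (5.61×10^-8)(2.93)/(4.301e-08) = 3.822 Ω
R₍250₎ = R₍0₎(1 + αΔT) = 3.822 × (1 + 0.0042×250) = 7.835 Ω
P = I²R = (0.0254)² × 7.835 = 0.00506 W

0.00506 W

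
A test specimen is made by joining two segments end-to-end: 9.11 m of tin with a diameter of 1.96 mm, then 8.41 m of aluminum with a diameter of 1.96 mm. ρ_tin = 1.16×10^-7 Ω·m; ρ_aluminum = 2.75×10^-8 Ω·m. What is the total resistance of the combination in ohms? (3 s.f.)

Segment 1: A = π(d/2)² = π(9.8000e-04 m)² = 3.017e-06 m²
R₁ = ρL/A = (1.16×10^-7)(9.11)/(3.017e-06) = 0.3502 Ω
R₂ = (2.75×10^-8)(8.41)/(3.017e-06) = 0.07665 Ω
R = R₁ + R₂ = 0.427 Ω

0.427 Ω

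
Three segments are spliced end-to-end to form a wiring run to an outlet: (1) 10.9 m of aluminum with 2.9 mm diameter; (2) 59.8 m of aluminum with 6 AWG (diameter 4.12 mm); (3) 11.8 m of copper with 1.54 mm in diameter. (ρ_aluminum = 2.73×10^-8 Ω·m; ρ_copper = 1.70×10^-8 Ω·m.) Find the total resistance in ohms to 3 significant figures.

Seg 1: A = π(d/2)² = π(1.4500e-03 m)² = 6.605e-06 m²
R_1 = (2.73×10^-8)(10.9)/(6.605e-06) = 0.04505 Ω
Seg 2: A = π(4.12/2 mm)² = π(2.0600e-03 m)² = 1.333e-05 m²
R_2 = (2.73×10^-8)(59.8)/(1.333e-05) = 0.1225 Ω
Seg 3: A = π(d/2)² = π(7.7000e-04 m)² = 1.863e-06 m²
R_3 = (1.70×10^-8)(11.8)/(1.863e-06) = 0.1077 Ω
R_total = R_1 + R_2 + R_3 = 0.275 Ω

0.275 Ω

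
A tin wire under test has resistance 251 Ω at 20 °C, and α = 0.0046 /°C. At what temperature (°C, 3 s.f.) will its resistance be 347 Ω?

R = R₀(1 + α(T − T₀)) ⇒ T = T₀ + (R/R₀ − 1)/α
T = 20 + (347/251 − 1)/0.0046 = 20 + (0.3825)/0.0046 = 103 °C

103 °C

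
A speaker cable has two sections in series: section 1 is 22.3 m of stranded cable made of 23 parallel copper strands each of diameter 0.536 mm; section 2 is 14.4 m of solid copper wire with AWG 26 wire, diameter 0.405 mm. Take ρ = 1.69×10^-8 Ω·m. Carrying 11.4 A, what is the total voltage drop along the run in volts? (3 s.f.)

Section 1: A_strand = π(2.6800e-04)² = 2.256e-07 m²; R₁ = ρL/(N·A_s) = (1.69×10^-8)(22.3)/(23×2.256e-07) = 0.07262 Ω
Section 2: A = π(0.405/2 mm)² = π(2.0250e-04 m)² = 1.288e-07 m²
R₂ = (1.69×10^-8)(14.4)/(1.288e-07) = 1.889 Ω
R = R₁ + R₂ = 1.962 Ω
V = IR = 11.4 × 1.962 = 22.4 V

22.4 V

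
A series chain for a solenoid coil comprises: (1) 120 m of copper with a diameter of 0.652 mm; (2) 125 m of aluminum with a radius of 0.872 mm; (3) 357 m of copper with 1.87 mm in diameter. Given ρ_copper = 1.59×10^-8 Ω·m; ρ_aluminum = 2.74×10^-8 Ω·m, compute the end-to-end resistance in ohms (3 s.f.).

Seg 1: A = π(d/2)² = π(3.2600e-04 m)² = 3.339e-07 m²
R_1 = (1.59×10^-8)(120)/(3.339e-07) = 5.715 Ω
Seg 2: A = πr² = π(8.7200e-04 m)² = 2.389e-06 m²
R_2 = (2.74×10^-8)(125)/(2.389e-06) = 1.434 Ω
Seg 3: A = π(d/2)² = π(9.3500e-04 m)² = 2.746e-06 m²
R_3 = (1.59×10^-8)(357)/(2.746e-06) = 2.067 Ω
R_total = R_1 + R_2 + R_3 = 9.22 Ω

9.22 Ω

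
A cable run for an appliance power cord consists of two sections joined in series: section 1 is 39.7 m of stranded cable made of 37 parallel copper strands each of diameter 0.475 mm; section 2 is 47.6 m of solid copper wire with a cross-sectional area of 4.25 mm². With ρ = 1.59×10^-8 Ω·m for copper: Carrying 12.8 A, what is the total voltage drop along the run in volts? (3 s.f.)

3.51 V

Section 1: A_strand = π(2.3750e-04)² = 1.772e-07 m²; R₁ = ρL/(N·A_s) = (1.59×10^-8)(39.7)/(37×1.772e-07) = 0.09627 Ω
Section 2: A = 4.25 mm² = 4.250e-06 m²
R₂ = (1.59×10^-8)(47.6)/(4.250e-06) = 0.1781 Ω
R = R₁ + R₂ = 0.2744 Ω
V = IR = 12.8 × 0.2744 = 3.51 V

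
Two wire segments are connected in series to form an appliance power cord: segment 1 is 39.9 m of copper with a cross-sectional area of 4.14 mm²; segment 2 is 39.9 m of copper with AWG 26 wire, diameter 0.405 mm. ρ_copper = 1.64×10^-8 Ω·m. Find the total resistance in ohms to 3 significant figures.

Segment 1: A = 4.14 mm² = 4.140e-06 m²
R₁ = ρL/A = (1.64×10^-8)(39.9)/(4.140e-06) = 0.1581 Ω
Segment 2: A = π(0.405/2 mm)² = π(2.0250e-04 m)² = 1.288e-07 m²
R₂ = (1.64×10^-8)(39.9)/(1.288e-07) = 5.079 Ω
R = R₁ + R₂ = 5.24 Ω

5.24 Ω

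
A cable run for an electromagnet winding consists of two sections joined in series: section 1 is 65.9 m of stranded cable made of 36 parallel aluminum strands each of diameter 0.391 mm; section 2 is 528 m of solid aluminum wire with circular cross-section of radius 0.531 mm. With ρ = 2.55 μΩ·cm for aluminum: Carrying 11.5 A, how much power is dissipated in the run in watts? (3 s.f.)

2060 W

ρ = 2.55 μΩ·cm = 2.55×10^-8 Ω·m
Section 1: A_strand = π(1.9550e-04)² = 1.201e-07 m²; R₁ = ρL/(N·A_s) = (2.55×10^-8)(65.9)/(36×1.201e-07) = 0.3888 Ω
Section 2: A = πr² = π(5.3100e-04 m)² = 8.858e-07 m²
R₂ = (2.55×10^-8)(528)/(8.858e-07) = 15.2 Ω
R = R₁ + R₂ = 15.59 Ω
P = I²R = (11.5)² × 15.59 = 2060 W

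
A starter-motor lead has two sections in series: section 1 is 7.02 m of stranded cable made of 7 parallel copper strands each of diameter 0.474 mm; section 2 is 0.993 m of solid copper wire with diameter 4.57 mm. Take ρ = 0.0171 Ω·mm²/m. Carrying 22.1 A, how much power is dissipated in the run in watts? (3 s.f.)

ρ = 0.0171 Ω·mm²/m = 1.71×10^-8 Ω·m
Section 1: A_strand = π(2.3700e-04)² = 1.765e-07 m²; R₁ = ρL/(N·A_s) = (1.71×10^-8)(7.02)/(7×1.765e-07) = 0.09718 Ω
Section 2: A = π(d/2)² = π(2.2850e-03 m)² = 1.640e-05 m²
R₂ = (1.71×10^-8)(0.993)/(1.640e-05) = 0.001035 Ω
R = R₁ + R₂ = 0.09822 Ω
P = I²R = (22.1)² × 0.09822 = 48.0 W

48.0 W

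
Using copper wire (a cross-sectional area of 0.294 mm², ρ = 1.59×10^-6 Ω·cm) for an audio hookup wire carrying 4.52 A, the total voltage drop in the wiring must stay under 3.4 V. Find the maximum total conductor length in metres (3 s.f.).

ρ = 1.59×10^-6 Ω·cm = 1.59×10^-8 Ω·m
A = 0.294 mm² = 2.940e-07 m²
L_max = V_max·A/(1·ρI) = (3.4)(2.940e-07)/(1.59×10^-8×4.52) = 13.9 m

13.9 m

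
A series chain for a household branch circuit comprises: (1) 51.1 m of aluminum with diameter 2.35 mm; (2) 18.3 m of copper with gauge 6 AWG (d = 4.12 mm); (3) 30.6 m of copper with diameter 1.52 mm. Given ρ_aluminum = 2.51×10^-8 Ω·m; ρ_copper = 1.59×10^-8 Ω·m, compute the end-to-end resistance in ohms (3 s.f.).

Seg 1: A = π(d/2)² = π(1.1750e-03 m)² = 4.337e-06 m²
R_1 = (2.51×10^-8)(51.1)/(4.337e-06) = 0.2957 Ω
Seg 2: A = π(4.12/2 mm)² = π(2.0600e-03 m)² = 1.333e-05 m²
R_2 = (1.59×10^-8)(18.3)/(1.333e-05) = 0.02183 Ω
Seg 3: A = π(d/2)² = π(7.6000e-04 m)² = 1.815e-06 m²
R_3 = (1.59×10^-8)(30.6)/(1.815e-06) = 0.2681 Ω
R_total = R_1 + R_2 + R_3 = 0.586 Ω

0.586 Ω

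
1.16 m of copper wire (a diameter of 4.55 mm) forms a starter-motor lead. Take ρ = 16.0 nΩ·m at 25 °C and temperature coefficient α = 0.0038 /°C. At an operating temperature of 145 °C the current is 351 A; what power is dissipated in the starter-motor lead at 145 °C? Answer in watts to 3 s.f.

ρ = 16.0 nΩ·m = 1.60×10^-8 Ω·m
A = π(d/2)² = π(2.2750e-03 m)² = 1.626e-05 m²
R₍25₎ = ρL/A = (1.60×10^-8)(1.16)/(1.626e-05) = 0.001141 Ω
R₍145₎ = R₍25₎(1 + αΔT) = 0.001141 × (1 + 0.0038×120) = 0.001662 Ω
P = I²R = (351)² × 0.001662 = 205 W

205 W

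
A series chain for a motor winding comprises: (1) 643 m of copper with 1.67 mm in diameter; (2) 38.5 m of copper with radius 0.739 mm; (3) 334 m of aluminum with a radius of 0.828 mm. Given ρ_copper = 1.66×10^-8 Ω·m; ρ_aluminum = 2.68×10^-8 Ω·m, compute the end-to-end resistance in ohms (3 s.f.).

9.40 Ω

Seg 1: A = π(d/2)² = π(8.3500e-04 m)² = 2.190e-06 m²
R_1 = (1.66×10^-8)(643)/(2.190e-06) = 4.873 Ω
Seg 2: A = πr² = π(7.3900e-04 m)² = 1.716e-06 m²
R_2 = (1.66×10^-8)(38.5)/(1.716e-06) = 0.3725 Ω
Seg 3: A = πr² = π(8.2800e-04 m)² = 2.154e-06 m²
R_3 = (2.68×10^-8)(334)/(2.154e-06) = 4.156 Ω
R_total = R_1 + R_2 + R_3 = 9.40 Ω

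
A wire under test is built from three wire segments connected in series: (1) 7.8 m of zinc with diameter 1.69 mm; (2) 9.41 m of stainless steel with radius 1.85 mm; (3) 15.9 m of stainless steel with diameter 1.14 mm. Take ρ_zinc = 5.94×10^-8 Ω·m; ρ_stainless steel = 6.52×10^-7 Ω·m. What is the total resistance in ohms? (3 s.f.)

Seg 1: A = π(d/2)² = π(8.4500e-04 m)² = 2.243e-06 m²
R_1 = (5.94×10^-8)(7.8)/(2.243e-06) = 0.2065 Ω
Seg 2: A = πr² = π(1.8500e-03 m)² = 1.075e-05 m²
R_2 = (6.52×10^-7)(9.41)/(1.075e-05) = 0.5706 Ω
Seg 3: A = π(d/2)² = π(5.7000e-04 m)² = 1.021e-06 m²
R_3 = (6.52×10^-7)(15.9)/(1.021e-06) = 10.16 Ω
R_total = R_1 + R_2 + R_3 = 10.9 Ω

10.9 Ω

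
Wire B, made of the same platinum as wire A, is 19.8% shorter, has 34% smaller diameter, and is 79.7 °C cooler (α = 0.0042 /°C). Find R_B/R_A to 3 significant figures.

R ∝ ρL/d² with ρ ∝ (1+αΔT), so R_B/R_A = (1 − 19.8/100) × (1 − 34/100)⁻² × (1 − 0.0042×79.7)
= 0.802 × 2.296 × 0.6653 = 1.22

1.22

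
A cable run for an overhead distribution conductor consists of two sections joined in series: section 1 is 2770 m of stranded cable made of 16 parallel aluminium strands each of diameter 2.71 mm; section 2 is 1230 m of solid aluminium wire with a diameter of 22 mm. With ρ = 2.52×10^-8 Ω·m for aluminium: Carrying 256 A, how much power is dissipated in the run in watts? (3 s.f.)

54900 W

Section 1: A_strand = π(1.3550e-03)² = 5.768e-06 m²; R₁ = ρL/(N·A_s) = (2.52×10^-8)(2770)/(16×5.768e-06) = 0.7564 Ω
Section 2: A = π(d/2)² = π(1.1000e-02 m)² = 3.801e-04 m²
R₂ = (2.52×10^-8)(1230)/(3.801e-04) = 0.08154 Ω
R = R₁ + R₂ = 0.8379 Ω
P = I²R = (256)² × 0.8379 = 54900 W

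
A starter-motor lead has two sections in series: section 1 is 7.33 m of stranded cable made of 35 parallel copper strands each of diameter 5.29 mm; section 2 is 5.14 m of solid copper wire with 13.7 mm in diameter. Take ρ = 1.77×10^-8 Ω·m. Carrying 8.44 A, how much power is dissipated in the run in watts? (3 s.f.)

0.0560 W

Section 1: A_strand = π(2.6450e-03)² = 2.198e-05 m²; R₁ = ρL/(N·A_s) = (1.77×10^-8)(7.33)/(35×2.198e-05) = 1.687×10^-4 Ω
Section 2: A = π(d/2)² = π(6.8500e-03 m)² = 1.474e-04 m²
R₂ = (1.77×10^-8)(5.14)/(1.474e-04) = 6.172×10^-4 Ω
R = R₁ + R₂ = 7.858×10^-4 Ω
P = I²R = (8.44)² × 7.858×10^-4 = 0.0560 W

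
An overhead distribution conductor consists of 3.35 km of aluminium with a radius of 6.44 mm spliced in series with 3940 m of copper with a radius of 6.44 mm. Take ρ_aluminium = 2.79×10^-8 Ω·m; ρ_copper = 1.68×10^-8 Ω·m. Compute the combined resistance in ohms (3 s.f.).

Segment 1: A = πr² = π(6.4400e-03 m)² = 1.303e-04 m²
R₁ = ρL/A = (2.79×10^-8)(3350)/(1.303e-04) = 0.7173 Ω
R₂ = (1.68×10^-8)(3940)/(1.303e-04) = 0.508 Ω
R = R₁ + R₂ = 1.23 Ω

1.23 Ω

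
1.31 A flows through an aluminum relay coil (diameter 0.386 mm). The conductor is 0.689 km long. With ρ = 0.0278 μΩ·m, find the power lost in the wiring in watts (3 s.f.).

281 W

ρ = 0.0278 μΩ·m = 2.78×10^-8 Ω·m
A = π(d/2)² = π(1.9300e-04 m)² = 1.170e-07 m²
R = ρL/A = (2.78×10^-8)(689)/(1.170e-07) = 163.7 Ω
P = I²R = (1.31)² × 163.7 = 281 W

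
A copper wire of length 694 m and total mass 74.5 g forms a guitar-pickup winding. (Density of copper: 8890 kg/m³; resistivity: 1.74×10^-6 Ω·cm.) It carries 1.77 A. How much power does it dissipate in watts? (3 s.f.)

3130 W

ρ = 1.74×10^-6 Ω·cm = 1.74×10^-8 Ω·m
A = m/(density·L) = 0.0745/(8890×694) = 1.2075e-08 m²
R = ρL/A = (1.74×10^-8)(694)/(1.2075e-08) = 1000 Ω
P = I²R = (1.77)² × 1000 = 3130 W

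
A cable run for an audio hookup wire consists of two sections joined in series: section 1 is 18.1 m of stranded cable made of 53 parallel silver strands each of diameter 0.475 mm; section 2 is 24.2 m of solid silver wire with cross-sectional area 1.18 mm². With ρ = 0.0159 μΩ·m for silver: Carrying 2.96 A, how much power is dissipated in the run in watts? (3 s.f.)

ρ = 0.0159 μΩ·m = 1.59×10^-8 Ω·m
Section 1: A_strand = π(2.3750e-04)² = 1.772e-07 m²; R₁ = ρL/(N·A_s) = (1.59×10^-8)(18.1)/(53×1.772e-07) = 0.03064 Ω
Section 2: A = 1.18 mm² = 1.180e-06 m²
R₂ = (1.59×10^-8)(24.2)/(1.180e-06) = 0.3261 Ω
R = R₁ + R₂ = 0.3567 Ω
P = I²R = (2.96)² × 0.3567 = 3.13 W

3.13 W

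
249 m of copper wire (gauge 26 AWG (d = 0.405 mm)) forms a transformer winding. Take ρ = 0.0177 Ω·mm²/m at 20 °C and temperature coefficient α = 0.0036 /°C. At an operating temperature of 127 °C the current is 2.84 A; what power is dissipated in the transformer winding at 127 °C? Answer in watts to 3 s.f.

382 W

ρ = 0.0177 Ω·mm²/m = 1.77×10^-8 Ω·m
A = π(0.405/2 mm)² = π(2.0250e-04 m)² = 1.288e-07 m²
R₍20₎ = ρL/A = (1.77×10^-8)(249)/(1.288e-07) = 34.21 Ω
R₍127₎ = R₍20₎(1 + αΔT) = 34.21 × (1 + 0.0036×107) = 47.39 Ω
P = I²R = (2.84)² × 47.39 = 382 W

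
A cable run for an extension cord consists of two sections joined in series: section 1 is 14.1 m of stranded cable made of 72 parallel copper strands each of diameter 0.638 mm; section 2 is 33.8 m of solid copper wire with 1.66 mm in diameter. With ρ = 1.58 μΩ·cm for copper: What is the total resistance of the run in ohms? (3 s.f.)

0.256 Ω

ρ = 1.58 μΩ·cm = 1.58×10^-8 Ω·m
Section 1: A_strand = π(3.1900e-04)² = 3.197e-07 m²; R₁ = ρL/(N·A_s) = (1.58×10^-8)(14.1)/(72×3.197e-07) = 0.009679 Ω
Section 2: A = π(d/2)² = π(8.3000e-04 m)² = 2.164e-06 m²
R₂ = (1.58×10^-8)(33.8)/(2.164e-06) = 0.2468 Ω
R = R₁ + R₂ = 0.256 Ω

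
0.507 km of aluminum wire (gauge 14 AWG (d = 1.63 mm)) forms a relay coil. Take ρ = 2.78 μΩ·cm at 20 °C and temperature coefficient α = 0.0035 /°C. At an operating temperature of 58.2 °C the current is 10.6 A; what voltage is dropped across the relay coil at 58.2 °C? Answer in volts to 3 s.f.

ρ = 2.78 μΩ·cm = 2.78×10^-8 Ω·m
A = π(1.63/2 mm)² = π(8.1500e-04 m)² = 2.087e-06 m²
R₍20₎ = ρL/A = (2.78×10^-8)(507)/(2.087e-06) = 6.754 Ω
R₍58.2₎ = R₍20₎(1 + αΔT) = 6.754 × (1 + 0.0035×38.2) = 7.657 Ω
V = IR = 10.6 × 7.657 = 81.2 V

81.2 V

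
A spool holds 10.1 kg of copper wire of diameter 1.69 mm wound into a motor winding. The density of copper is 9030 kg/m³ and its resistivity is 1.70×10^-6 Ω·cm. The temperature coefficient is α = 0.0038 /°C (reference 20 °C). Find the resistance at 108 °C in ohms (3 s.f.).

ρ = 1.70×10^-6 Ω·cm = 1.70×10^-8 Ω·m
A = π(d/2)² = π(8.4500e-04 m)² = 2.2432e-06 m²
L = m/(density·A) = 10.1/(9030×2.2432e-06) = 498.6 m
R = ρL/A = (1.70×10^-8)(498.6)/(2.2432e-06) = 3.779 Ω
R(108 °C) = 3.779 × (1 + 0.0038×88) = 5.04 Ω

5.04 Ω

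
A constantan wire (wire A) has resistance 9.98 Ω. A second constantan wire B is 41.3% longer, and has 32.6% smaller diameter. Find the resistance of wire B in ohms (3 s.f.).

R ∝ L/d², so R_B/R_A = (1 + 41.3/100) × (1 − 32.6/100)⁻²
= 1.413 × 2.201 = 3.11
R_B = 3.11 × 9.98 = 31.0 Ω

31.0 Ω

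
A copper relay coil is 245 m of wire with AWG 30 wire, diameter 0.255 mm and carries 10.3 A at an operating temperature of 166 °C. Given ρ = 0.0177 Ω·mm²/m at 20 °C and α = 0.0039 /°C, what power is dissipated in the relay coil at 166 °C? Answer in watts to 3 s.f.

ρ = 0.0177 Ω·mm²/m = 1.77×10^-8 Ω·m
A = π(0.255/2 mm)² = π(1.2750e-04 m)² = 5.107e-08 m²
R₍20₎ = ρL/A = (1.77×10^-8)(245)/(5.107e-08) = 84.91 Ω
R₍166₎ = R₍20₎(1 + αΔT) = 84.91 × (1 + 0.0039×146) = 133.3 Ω
P = I²R = (10.3)² × 133.3 = 14100 W

14100 W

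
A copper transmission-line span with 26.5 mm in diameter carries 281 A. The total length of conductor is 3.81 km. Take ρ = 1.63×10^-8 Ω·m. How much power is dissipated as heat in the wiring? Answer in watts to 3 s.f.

8890 W

A = π(d/2)² = π(1.3250e-02 m)² = 5.515e-04 m²
R = ρL/A = (1.63×10^-8)(3810)/(5.515e-04) = 0.1126 Ω
P = I²R = (281)² × 0.1126 = 8890 W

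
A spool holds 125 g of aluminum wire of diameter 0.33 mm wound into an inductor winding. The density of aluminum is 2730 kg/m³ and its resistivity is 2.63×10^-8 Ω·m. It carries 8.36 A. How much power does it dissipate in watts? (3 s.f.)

A = π(d/2)² = π(1.6500e-04 m)² = 8.5530e-08 m²
L = m/(density·A) = 0.125/(2730×8.5530e-08) = 535.3 m
R = ρL/A = (2.63×10^-8)(535.3)/(8.5530e-08) = 164.6 Ω
P = I²R = (8.36)² × 164.6 = 11500 W

11500 W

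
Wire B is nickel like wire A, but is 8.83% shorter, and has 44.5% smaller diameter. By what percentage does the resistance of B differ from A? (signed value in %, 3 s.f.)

196%

R ∝ L/d², so R_B/R_A = (1 − 8.83/100) × (1 − 44.5/100)⁻²
= 0.9117 × 3.247 = 2.96
(R_B − R_A)/R_A = 2.96 − 1 = 196%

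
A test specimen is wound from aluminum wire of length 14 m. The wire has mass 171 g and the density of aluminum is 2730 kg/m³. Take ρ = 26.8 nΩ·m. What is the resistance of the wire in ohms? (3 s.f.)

0.0839 Ω

ρ = 26.8 nΩ·m = 2.68×10^-8 Ω·m
A = m/(density·L) = 0.171/(2730×14) = 4.4741e-06 m²
R = ρL/A = (2.68×10^-8)(14)/(4.4741e-06) = 0.0839 Ω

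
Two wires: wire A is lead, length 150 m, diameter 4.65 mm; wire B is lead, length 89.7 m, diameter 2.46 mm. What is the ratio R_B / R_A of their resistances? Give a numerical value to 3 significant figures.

2.14

R ∝ ρL/d², so R_B/R_A = (L_B/L_A) × (d_A/d_B)²
= (89.7/150) × (4.65/2.46)² = 2.14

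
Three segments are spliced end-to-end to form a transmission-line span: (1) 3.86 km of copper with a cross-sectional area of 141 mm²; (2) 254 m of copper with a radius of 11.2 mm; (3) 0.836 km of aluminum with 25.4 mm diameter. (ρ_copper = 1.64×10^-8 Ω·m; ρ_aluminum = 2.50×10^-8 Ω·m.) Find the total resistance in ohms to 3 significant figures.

0.501 Ω

Seg 1: A = 141 mm² = 1.410e-04 m²
R_1 = (1.64×10^-8)(3860)/(1.410e-04) = 0.449 Ω
Seg 2: A = πr² = π(1.1200e-02 m)² = 3.941e-04 m²
R_2 = (1.64×10^-8)(254)/(3.941e-04) = 0.01057 Ω
Seg 3: A = π(d/2)² = π(1.2700e-02 m)² = 5.067e-04 m²
R_3 = (2.50×10^-8)(836)/(5.067e-04) = 0.04125 Ω
R_total = R_1 + R_2 + R_3 = 0.501 Ω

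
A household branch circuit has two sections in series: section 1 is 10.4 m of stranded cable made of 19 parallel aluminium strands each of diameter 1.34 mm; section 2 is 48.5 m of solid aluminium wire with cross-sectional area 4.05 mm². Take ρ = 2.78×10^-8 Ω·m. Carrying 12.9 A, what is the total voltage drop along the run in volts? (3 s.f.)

Section 1: A_strand = π(6.7000e-04)² = 1.410e-06 m²; R₁ = ρL/(N·A_s) = (2.78×10^-8)(10.4)/(19×1.410e-06) = 0.01079 Ω
Section 2: A = 4.05 mm² = 4.050e-06 m²
R₂ = (2.78×10^-8)(48.5)/(4.050e-06) = 0.3329 Ω
R = R₁ + R₂ = 0.3437 Ω
V = IR = 12.9 × 0.3437 = 4.43 V

4.43 V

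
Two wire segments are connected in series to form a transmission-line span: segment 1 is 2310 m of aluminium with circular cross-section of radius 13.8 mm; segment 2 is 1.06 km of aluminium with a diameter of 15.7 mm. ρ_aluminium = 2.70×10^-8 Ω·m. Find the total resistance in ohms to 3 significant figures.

Segment 1: A = πr² = π(1.3800e-02 m)² = 5.983e-04 m²
R₁ = ρL/A = (2.70×10^-8)(2310)/(5.983e-04) = 0.1042 Ω
Segment 2: A = π(d/2)² = π(7.8500e-03 m)² = 1.936e-04 m²
R₂ = (2.70×10^-8)(1060)/(1.936e-04) = 0.1478 Ω
R = R₁ + R₂ = 0.252 Ω

0.252 Ω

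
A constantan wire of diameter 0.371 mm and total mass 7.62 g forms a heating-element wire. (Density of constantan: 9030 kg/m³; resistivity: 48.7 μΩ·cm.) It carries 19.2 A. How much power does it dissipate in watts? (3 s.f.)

ρ = 48.7 μΩ·cm = 4.87×10^-7 Ω·m
A = π(d/2)² = π(1.8550e-04 m)² = 1.0810e-07 m²
L = m/(density·A) = 0.00762/(9030×1.0810e-07) = 7.806 m
R = ρL/A = (4.87×10^-7)(7.806)/(1.0810e-07) = 35.17 Ω
P = I²R = (19.2)² × 35.17 = 13000 W

13000 W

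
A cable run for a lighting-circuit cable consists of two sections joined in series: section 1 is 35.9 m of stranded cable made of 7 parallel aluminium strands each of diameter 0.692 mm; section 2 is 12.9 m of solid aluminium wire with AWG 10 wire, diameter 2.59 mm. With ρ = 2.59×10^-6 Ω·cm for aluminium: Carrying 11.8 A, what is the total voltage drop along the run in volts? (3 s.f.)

ρ = 2.59×10^-6 Ω·cm = 2.59×10^-8 Ω·m
Section 1: A_strand = π(3.4600e-04)² = 3.761e-07 m²; R₁ = ρL/(N·A_s) = (2.59×10^-8)(35.9)/(7×3.761e-07) = 0.3532 Ω
Section 2: A = π(2.59/2 mm)² = π(1.2950e-03 m)² = 5.269e-06 m²
R₂ = (2.59×10^-8)(12.9)/(5.269e-06) = 0.06342 Ω
R = R₁ + R₂ = 0.4166 Ω
V = IR = 11.8 × 0.4166 = 4.92 V

4.92 V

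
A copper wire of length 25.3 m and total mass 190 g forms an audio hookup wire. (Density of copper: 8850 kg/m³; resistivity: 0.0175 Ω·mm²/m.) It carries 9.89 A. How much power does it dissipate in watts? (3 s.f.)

51.0 W

ρ = 0.0175 Ω·mm²/m = 1.75×10^-8 Ω·m
A = m/(density·L) = 0.19/(8850×25.3) = 8.4857e-07 m²
R = ρL/A = (1.75×10^-8)(25.3)/(8.4857e-07) = 0.5218 Ω
P = I²R = (9.89)² × 0.5218 = 51.0 W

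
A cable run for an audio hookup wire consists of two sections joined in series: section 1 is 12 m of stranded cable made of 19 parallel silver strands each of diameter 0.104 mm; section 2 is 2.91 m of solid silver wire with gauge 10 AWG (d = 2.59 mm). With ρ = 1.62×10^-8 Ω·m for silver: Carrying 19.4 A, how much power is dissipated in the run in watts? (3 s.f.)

457 W

Section 1: A_strand = π(5.2000e-05)² = 8.495e-09 m²; R₁ = ρL/(N·A_s) = (1.62×10^-8)(12)/(19×8.495e-09) = 1.204 Ω
Section 2: A = π(2.59/2 mm)² = π(1.2950e-03 m)² = 5.269e-06 m²
R₂ = (1.62×10^-8)(2.91)/(5.269e-06) = 0.008948 Ω
R = R₁ + R₂ = 1.213 Ω
P = I²R = (19.4)² × 1.213 = 457 W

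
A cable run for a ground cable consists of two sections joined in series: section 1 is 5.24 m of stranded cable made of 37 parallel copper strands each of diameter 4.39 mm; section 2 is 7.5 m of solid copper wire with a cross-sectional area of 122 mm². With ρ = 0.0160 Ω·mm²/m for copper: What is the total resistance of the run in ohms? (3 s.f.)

0.00113 Ω

ρ = 0.0160 Ω·mm²/m = 1.60×10^-8 Ω·m
Section 1: A_strand = π(2.1950e-03)² = 1.514e-05 m²; R₁ = ρL/(N·A_s) = (1.60×10^-8)(5.24)/(37×1.514e-05) = 1.497×10^-4 Ω
Section 2: A = 122 mm² = 1.220e-04 m²
R₂ = (1.60×10^-8)(7.5)/(1.220e-04) = 9.836×10^-4 Ω
R = R₁ + R₂ = 0.00113 Ω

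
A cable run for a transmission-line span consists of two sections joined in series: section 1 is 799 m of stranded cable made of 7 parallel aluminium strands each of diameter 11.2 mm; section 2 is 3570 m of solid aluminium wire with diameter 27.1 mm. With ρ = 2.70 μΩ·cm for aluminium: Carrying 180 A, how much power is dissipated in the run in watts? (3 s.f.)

ρ = 2.70 μΩ·cm = 2.70×10^-8 Ω·m
Section 1: A_strand = π(5.6000e-03)² = 9.852e-05 m²; R₁ = ρL/(N·A_s) = (2.70×10^-8)(799)/(7×9.852e-05) = 0.03128 Ω
Section 2: A = π(d/2)² = π(1.3550e-02 m)² = 5.768e-04 m²
R₂ = (2.70×10^-8)(3570)/(5.768e-04) = 0.1671 Ω
R = R₁ + R₂ = 0.1984 Ω
P = I²R = (180)² × 0.1984 = 6430 W

6430 W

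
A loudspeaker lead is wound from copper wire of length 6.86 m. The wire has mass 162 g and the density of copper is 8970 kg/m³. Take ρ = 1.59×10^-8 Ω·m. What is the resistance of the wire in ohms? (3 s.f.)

0.0414 Ω

A = m/(density·L) = 0.162/(8970×6.86) = 2.6327e-06 m²
R = ρL/A = (1.59×10^-8)(6.86)/(2.6327e-06) = 0.0414 Ω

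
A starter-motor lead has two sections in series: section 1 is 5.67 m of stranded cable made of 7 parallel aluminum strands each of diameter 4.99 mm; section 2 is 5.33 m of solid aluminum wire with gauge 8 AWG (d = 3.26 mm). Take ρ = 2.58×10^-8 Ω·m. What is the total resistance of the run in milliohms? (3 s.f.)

Section 1: A_strand = π(2.4950e-03)² = 1.956e-05 m²; R₁ = ρL/(N·A_s) = (2.58×10^-8)(5.67)/(7×1.956e-05) = 0.001069 Ω
Section 2: A = π(3.26/2 mm)² = π(1.6300e-03 m)² = 8.347e-06 m²
R₂ = (2.58×10^-8)(5.33)/(8.347e-06) = 0.01647 Ω
R = R₁ + R₂ = 17.5 mΩ

17.5 mΩ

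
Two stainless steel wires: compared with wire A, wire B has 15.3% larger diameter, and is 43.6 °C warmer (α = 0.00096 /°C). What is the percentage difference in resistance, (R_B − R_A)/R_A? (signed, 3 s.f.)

R ∝ ρL/d² with ρ ∝ (1+αΔT), so R_B/R_A = (1 + 15.3/100)⁻² × (1 + 0.00096×43.6)
= 0.7522 × 1.042 = 0.7837
(R_B − R_A)/R_A = 0.7837 − 1 = -21.6%

-21.6%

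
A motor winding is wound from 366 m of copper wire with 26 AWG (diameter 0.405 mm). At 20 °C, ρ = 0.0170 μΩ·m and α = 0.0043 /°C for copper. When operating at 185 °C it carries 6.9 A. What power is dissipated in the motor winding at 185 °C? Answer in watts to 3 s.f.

3930 W

ρ = 0.0170 μΩ·m = 1.70×10^-8 Ω·m
A = π(0.405/2 mm)² = π(2.0250e-04 m)² = 1.288e-07 m²
R₍20₎ = ρL/A = (1.70×10^-8)(366)/(1.288e-07) = 48.3 Ω
R₍185₎ = R₍20₎(1 + αΔT) = 48.3 × (1 + 0.0043×165) = 82.57 Ω
P = I²R = (6.9)² × 82.57 = 3930 W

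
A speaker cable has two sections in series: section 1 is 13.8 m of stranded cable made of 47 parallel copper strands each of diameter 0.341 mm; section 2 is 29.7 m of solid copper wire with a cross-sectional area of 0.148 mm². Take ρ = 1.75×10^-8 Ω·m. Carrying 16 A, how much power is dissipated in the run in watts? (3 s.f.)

Section 1: A_strand = π(1.7050e-04)² = 9.133e-08 m²; R₁ = ρL/(N·A_s) = (1.75×10^-8)(13.8)/(47×9.133e-08) = 0.05626 Ω
Section 2: A = 0.148 mm² = 1.480e-07 m²
R₂ = (1.75×10^-8)(29.7)/(1.480e-07) = 3.512 Ω
R = R₁ + R₂ = 3.568 Ω
P = I²R = (16)² × 3.568 = 913 W

913 W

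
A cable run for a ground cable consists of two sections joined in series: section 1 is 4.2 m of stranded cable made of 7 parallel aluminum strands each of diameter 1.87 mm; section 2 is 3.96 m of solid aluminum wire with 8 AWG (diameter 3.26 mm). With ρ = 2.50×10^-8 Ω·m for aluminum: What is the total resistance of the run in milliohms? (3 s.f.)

Section 1: A_strand = π(9.3500e-04)² = 2.746e-06 m²; R₁ = ρL/(N·A_s) = (2.50×10^-8)(4.2)/(7×2.746e-06) = 0.005462 Ω
Section 2: A = π(3.26/2 mm)² = π(1.6300e-03 m)² = 8.347e-06 m²
R₂ = (2.50×10^-8)(3.96)/(8.347e-06) = 0.01186 Ω
R = R₁ + R₂ = 17.3 mΩ

17.3 mΩ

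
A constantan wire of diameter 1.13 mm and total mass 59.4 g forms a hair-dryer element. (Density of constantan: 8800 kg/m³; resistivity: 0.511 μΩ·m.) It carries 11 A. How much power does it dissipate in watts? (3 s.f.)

ρ = 0.511 μΩ·m = 5.11×10^-7 Ω·m
A = π(d/2)² = π(5.6500e-04 m)² = 1.0029e-06 m²
L = m/(density·A) = 0.0594/(8800×1.0029e-06) = 6.731 m
R = ρL/A = (5.11×10^-7)(6.731)/(1.0029e-06) = 3.43 Ω
P = I²R = (11)² × 3.43 = 415 W

415 W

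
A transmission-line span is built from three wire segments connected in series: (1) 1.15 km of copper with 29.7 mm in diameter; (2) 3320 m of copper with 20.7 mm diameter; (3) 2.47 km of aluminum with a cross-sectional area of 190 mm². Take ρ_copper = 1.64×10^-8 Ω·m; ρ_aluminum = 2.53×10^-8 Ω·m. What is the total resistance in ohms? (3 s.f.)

Seg 1: A = π(d/2)² = π(1.4850e-02 m)² = 6.928e-04 m²
R_1 = (1.64×10^-8)(1150)/(6.928e-04) = 0.02722 Ω
Seg 2: A = π(d/2)² = π(1.0350e-02 m)² = 3.365e-04 m²
R_2 = (1.64×10^-8)(3320)/(3.365e-04) = 0.1618 Ω
Seg 3: A = 190 mm² = 1.900e-04 m²
R_3 = (2.53×10^-8)(2470)/(1.900e-04) = 0.3289 Ω
R_total = R_1 + R_2 + R_3 = 0.518 Ω

0.518 Ω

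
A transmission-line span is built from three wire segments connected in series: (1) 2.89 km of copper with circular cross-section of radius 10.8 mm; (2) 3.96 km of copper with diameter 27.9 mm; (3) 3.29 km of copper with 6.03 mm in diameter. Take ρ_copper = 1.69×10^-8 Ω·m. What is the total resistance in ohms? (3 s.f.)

2.19 Ω

Seg 1: A = πr² = π(1.0800e-02 m)² = 3.664e-04 m²
R_1 = (1.69×10^-8)(2890)/(3.664e-04) = 0.1333 Ω
Seg 2: A = π(d/2)² = π(1.3950e-02 m)² = 6.114e-04 m²
R_2 = (1.69×10^-8)(3960)/(6.114e-04) = 0.1095 Ω
Seg 3: A = π(d/2)² = π(3.0150e-03 m)² = 2.856e-05 m²
R_3 = (1.69×10^-8)(3290)/(2.856e-05) = 1.947 Ω
R_total = R_1 + R_2 + R_3 = 2.19 Ω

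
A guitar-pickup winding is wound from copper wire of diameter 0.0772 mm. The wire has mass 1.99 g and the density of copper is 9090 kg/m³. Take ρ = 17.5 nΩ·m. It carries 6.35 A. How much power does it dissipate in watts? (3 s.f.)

ρ = 17.5 nΩ·m = 1.75×10^-8 Ω·m
A = π(d/2)² = π(3.8600e-05 m)² = 4.6808e-09 m²
L = m/(density·A) = 0.00199/(9090×4.6808e-09) = 46.77 m
R = ρL/A = (1.75×10^-8)(46.77)/(4.6808e-09) = 174.9 Ω
P = I²R = (6.35)² × 174.9 = 7050 W

7050 W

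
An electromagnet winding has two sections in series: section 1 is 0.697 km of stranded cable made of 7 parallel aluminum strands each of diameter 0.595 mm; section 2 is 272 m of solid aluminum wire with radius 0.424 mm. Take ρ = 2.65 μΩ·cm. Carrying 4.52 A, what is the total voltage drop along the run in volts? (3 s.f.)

101 V

ρ = 2.65 μΩ·cm = 2.65×10^-8 Ω·m
Section 1: A_strand = π(2.9750e-04)² = 2.781e-07 m²; R₁ = ρL/(N·A_s) = (2.65×10^-8)(697)/(7×2.781e-07) = 9.49 Ω
Section 2: A = πr² = π(4.2400e-04 m)² = 5.648e-07 m²
R₂ = (2.65×10^-8)(272)/(5.648e-07) = 12.76 Ω
R = R₁ + R₂ = 22.25 Ω
V = IR = 4.52 × 22.25 = 101 V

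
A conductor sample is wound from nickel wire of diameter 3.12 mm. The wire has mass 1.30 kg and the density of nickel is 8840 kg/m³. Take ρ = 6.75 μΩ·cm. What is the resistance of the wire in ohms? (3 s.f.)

ρ = 6.75 μΩ·cm = 6.75×10^-8 Ω·m
A = π(d/2)² = π(1.5600e-03 m)² = 7.6454e-06 m²
L = m/(density·A) = 1.3/(8840×7.6454e-06) = 19.23 m
R = ρL/A = (6.75×10^-8)(19.23)/(7.6454e-06) = 0.170 Ω

0.170 Ω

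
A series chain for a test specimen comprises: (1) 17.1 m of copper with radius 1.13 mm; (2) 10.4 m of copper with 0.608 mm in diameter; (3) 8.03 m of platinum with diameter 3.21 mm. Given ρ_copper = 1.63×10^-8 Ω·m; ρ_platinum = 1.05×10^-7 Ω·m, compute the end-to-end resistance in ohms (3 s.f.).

Seg 1: A = πr² = π(1.1300e-03 m)² = 4.011e-06 m²
R_1 = (1.63×10^-8)(17.1)/(4.011e-06) = 0.06948 Ω
Seg 2: A = π(d/2)² = π(3.0400e-04 m)² = 2.903e-07 m²
R_2 = (1.63×10^-8)(10.4)/(2.903e-07) = 0.5839 Ω
Seg 3: A = π(d/2)² = π(1.6050e-03 m)² = 8.093e-06 m²
R_3 = (1.05×10^-7)(8.03)/(8.093e-06) = 0.1042 Ω
R_total = R_1 + R_2 + R_3 = 0.758 Ω

0.758 Ω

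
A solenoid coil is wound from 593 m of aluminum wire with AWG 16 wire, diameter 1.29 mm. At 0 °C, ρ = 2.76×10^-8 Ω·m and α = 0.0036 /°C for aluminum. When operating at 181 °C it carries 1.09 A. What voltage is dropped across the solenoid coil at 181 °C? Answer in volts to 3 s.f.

A = π(1.29/2 mm)² = π(6.4500e-04 m)² = 1.307e-06 m²
R₍0₎ = ρL/A = (2.76×10^-8)(593)/(1.307e-06) = 12.52 Ω
R₍181₎ = R₍0₎(1 + αΔT) = 12.52 × (1 + 0.0036×181) = 20.68 Ω
V = IR = 1.09 × 20.68 = 22.5 V

22.5 V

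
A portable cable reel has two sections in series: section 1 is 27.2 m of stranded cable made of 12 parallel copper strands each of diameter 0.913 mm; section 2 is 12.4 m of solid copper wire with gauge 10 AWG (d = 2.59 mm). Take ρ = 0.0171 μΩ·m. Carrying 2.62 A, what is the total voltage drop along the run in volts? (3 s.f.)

ρ = 0.0171 μΩ·m = 1.71×10^-8 Ω·m
Section 1: A_strand = π(4.5650e-04)² = 6.547e-07 m²; R₁ = ρL/(N·A_s) = (1.71×10^-8)(27.2)/(12×6.547e-07) = 0.0592 Ω
Section 2: A = π(2.59/2 mm)² = π(1.2950e-03 m)² = 5.269e-06 m²
R₂ = (1.71×10^-8)(12.4)/(5.269e-06) = 0.04025 Ω
R = R₁ + R₂ = 0.09945 Ω
V = IR = 2.62 × 0.09945 = 0.261 V

0.261 V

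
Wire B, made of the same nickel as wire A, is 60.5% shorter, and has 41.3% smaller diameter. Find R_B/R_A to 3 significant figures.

R ∝ L/d², so R_B/R_A = (1 − 60.5/100) × (1 − 41.3/100)⁻²
= 0.395 × 2.902 = 1.15

1.15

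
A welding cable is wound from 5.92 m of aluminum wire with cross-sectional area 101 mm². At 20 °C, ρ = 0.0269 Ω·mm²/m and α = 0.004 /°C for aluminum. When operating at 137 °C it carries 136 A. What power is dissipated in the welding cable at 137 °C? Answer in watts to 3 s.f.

42.8 W

ρ = 0.0269 Ω·mm²/m = 2.69×10^-8 Ω·m
A = 101 mm² = 1.010e-04 m²
R₍20₎ = ρL/A = (2.69×10^-8)(5.92)/(1.010e-04) = 0.001577 Ω
R₍137₎ = R₍20₎(1 + αΔT) = 0.001577 × (1 + 0.004×117) = 0.002315 Ω
P = I²R = (136)² × 0.002315 = 42.8 W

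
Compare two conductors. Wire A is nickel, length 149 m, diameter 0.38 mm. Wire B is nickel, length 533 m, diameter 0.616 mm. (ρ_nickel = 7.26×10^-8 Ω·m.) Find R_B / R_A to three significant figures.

1.36

R ∝ ρL/d², so R_B/R_A = (L_B/L_A) × (d_A/d_B)²
= (533/149) × (0.38/0.616)² = 1.36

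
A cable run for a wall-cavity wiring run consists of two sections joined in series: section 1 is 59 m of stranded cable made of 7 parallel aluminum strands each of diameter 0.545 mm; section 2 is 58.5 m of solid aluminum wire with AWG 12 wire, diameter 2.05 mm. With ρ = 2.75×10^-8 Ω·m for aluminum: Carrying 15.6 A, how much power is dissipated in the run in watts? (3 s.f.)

Section 1: A_strand = π(2.7250e-04)² = 2.333e-07 m²; R₁ = ρL/(N·A_s) = (2.75×10^-8)(59)/(7×2.333e-07) = 0.9936 Ω
Section 2: A = π(2.05/2 mm)² = π(1.0250e-03 m)² = 3.301e-06 m²
R₂ = (2.75×10^-8)(58.5)/(3.301e-06) = 0.4874 Ω
R = R₁ + R₂ = 1.481 Ω
P = I²R = (15.6)² × 1.481 = 360 W

360 W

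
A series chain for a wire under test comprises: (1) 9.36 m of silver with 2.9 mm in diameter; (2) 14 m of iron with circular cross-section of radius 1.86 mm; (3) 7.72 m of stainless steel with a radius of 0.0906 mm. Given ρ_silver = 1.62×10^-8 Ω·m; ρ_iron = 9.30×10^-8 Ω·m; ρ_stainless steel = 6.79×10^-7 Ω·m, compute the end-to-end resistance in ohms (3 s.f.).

Seg 1: A = π(d/2)² = π(1.4500e-03 m)² = 6.605e-06 m²
R_1 = (1.62×10^-8)(9.36)/(6.605e-06) = 0.02296 Ω
Seg 2: A = πr² = π(1.8600e-03 m)² = 1.087e-05 m²
R_2 = (9.30×10^-8)(14)/(1.087e-05) = 0.1198 Ω
Seg 3: A = πr² = π(9.0600e-05 m)² = 2.579e-08 m²
R_3 = (6.79×10^-7)(7.72)/(2.579e-08) = 203.3 Ω
R_total = R_1 + R_2 + R_3 = 203 Ω

203 Ω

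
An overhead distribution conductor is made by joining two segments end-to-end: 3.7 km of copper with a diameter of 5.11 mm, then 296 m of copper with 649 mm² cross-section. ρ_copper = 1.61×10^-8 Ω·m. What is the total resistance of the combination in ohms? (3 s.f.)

Segment 1: A = π(d/2)² = π(2.5550e-03 m)² = 2.051e-05 m²
R₁ = ρL/A = (1.61×10^-8)(3700)/(2.051e-05) = 2.905 Ω
Segment 2: A = 649 mm² = 6.490e-04 m²
R₂ = (1.61×10^-8)(296)/(6.490e-04) = 0.007343 Ω
R = R₁ + R₂ = 2.91 Ω

2.91 Ω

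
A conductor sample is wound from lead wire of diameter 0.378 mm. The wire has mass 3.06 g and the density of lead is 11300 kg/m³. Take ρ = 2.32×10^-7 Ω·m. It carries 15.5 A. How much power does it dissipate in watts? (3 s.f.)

1200 W

A = π(d/2)² = π(1.8900e-04 m)² = 1.1222e-07 m²
L = m/(density·A) = 0.00306/(11300×1.1222e-07) = 2.413 m
R = ρL/A = (2.32×10^-7)(2.413)/(1.1222e-07) = 4.989 Ω
P = I²R = (15.5)² × 4.989 = 1200 W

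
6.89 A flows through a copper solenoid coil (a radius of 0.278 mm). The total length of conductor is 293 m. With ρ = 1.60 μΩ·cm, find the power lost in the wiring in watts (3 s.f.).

ρ = 1.60 μΩ·cm = 1.60×10^-8 Ω·m
A = πr² = π(2.7800e-04 m)² = 2.428e-07 m²
R = ρL/A = (1.60×10^-8)(293)/(2.428e-07) = 19.31 Ω
P = I²R = (6.89)² × 19.31 = 917 W

917 W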